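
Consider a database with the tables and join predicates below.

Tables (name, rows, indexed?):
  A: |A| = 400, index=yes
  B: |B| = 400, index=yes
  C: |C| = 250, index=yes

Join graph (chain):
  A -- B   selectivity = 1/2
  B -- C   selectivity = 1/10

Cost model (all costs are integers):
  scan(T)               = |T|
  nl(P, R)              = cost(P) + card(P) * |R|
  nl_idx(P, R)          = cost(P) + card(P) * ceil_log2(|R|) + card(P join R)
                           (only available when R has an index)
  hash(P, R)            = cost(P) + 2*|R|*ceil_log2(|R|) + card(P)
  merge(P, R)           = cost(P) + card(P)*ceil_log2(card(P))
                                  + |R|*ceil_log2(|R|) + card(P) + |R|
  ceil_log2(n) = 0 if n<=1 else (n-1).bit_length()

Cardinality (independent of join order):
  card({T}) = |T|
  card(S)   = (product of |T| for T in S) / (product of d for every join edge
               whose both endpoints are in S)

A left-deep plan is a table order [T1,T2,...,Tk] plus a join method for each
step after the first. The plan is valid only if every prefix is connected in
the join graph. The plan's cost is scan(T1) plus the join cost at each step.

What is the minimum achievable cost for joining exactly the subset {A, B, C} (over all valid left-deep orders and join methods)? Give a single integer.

Selinger DP over subsets of {A,B,C}:
  {A}: scan cost=400, card=400
  {B}: scan cost=400, card=400
  {C}: scan cost=250, card=250
  {AB}: card=80000; try (B,hash)→8000, (A,hash)→8000, (B,merge)→8400, (A,merge)→8400, (B,nl_idx)→84000, (A,nl_idx)→84000 …(+2); best=8000 via (B,hash)
  {BC}: card=10000; try (C,hash)→4800, (B,merge)→6500, (C,merge)→6650, (B,hash)→7700, (B,nl_idx)→12500, (C,nl_idx)→13600 …(+2); best=4800 via (C,hash)
  {ABC}: card=2000000; try (A,hash)→22000, (C,hash)→92000, (A,merge)→158800, (C,merge)→1450250, (A,nl_idx)→2094800, (C,nl_idx)→2648000 …(+2); best=22000 via (A,hash)

22000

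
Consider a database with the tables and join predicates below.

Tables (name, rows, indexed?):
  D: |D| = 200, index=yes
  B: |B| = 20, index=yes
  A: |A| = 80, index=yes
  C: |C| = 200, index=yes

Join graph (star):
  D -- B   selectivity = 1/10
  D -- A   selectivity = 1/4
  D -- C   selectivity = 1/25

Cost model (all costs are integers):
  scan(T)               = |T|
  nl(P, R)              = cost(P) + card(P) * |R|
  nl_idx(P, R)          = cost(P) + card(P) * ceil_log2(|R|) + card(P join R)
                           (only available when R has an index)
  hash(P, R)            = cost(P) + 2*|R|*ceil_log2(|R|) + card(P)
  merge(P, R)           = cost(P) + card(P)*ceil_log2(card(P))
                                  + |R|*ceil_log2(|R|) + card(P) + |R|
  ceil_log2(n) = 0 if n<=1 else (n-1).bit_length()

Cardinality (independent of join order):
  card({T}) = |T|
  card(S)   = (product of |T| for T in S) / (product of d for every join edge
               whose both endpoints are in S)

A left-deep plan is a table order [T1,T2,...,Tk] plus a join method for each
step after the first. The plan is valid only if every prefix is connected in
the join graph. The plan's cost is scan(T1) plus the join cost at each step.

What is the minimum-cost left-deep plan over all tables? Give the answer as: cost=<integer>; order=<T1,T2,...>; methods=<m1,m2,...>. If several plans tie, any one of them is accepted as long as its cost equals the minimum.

cost=8500; order=B,D,C,A; methods=nl_idx,hash,hash

Selinger DP (subsets sized 1..n):
  {D}: scan cost=200, card=200
  {B}: scan cost=20, card=20
  {A}: scan cost=80, card=80
  {C}: scan cost=200, card=200
  {BD}: card=400; try (D,nl_idx)→580, (B,hash)→600, (B,nl_idx)→1600, (D,merge)→1940, (B,merge)→2120, (D,hash)→3240 …(+2); best=580 via (D,nl_idx)
  {AD}: card=4000; try (A,hash)→1520, (D,merge)→2520, (A,merge)→2640, (D,hash)→3360, (D,nl_idx)→4720, (A,nl_idx)→5600 …(+2); best=1520 via (A,hash)
  {CD}: card=1600; try (D,nl_idx)→3400, (C,nl_idx)→3400, (D,hash)→3600, (C,hash)→3600, (D,merge)→3800, (C,merge)→3800 …(+2); best=3400 via (D,nl_idx)
  {ABD}: card=8000; try (A,hash)→2100, (A,merge)→5220, (B,hash)→5720, (A,nl_idx)→11380, (B,nl_idx)→29520, (A,nl)→32580 …(+2); best=2100 via (A,hash)
  {BCD}: card=3200; try (C,hash)→4180, (B,hash)→5200, (C,merge)→6380, (C,nl_idx)→6980, (B,nl_idx)→14600, (B,merge)→22720 …(+2); best=4180 via (C,hash)
  {ACD}: card=32000; try (A,hash)→6120, (C,hash)→8720, (A,merge)→23240, (A,nl_idx)→46600, (C,merge)→55320, (C,nl_idx)→65520 …(+2); best=6120 via (A,hash)
  {ABCD}: card=64000; try (A,hash)→8500, (C,hash)→13300, (B,hash)→38320, (A,merge)→46420, (A,nl_idx)→90580, (C,merge)→115900 …(+6); best=8500 via (A,hash)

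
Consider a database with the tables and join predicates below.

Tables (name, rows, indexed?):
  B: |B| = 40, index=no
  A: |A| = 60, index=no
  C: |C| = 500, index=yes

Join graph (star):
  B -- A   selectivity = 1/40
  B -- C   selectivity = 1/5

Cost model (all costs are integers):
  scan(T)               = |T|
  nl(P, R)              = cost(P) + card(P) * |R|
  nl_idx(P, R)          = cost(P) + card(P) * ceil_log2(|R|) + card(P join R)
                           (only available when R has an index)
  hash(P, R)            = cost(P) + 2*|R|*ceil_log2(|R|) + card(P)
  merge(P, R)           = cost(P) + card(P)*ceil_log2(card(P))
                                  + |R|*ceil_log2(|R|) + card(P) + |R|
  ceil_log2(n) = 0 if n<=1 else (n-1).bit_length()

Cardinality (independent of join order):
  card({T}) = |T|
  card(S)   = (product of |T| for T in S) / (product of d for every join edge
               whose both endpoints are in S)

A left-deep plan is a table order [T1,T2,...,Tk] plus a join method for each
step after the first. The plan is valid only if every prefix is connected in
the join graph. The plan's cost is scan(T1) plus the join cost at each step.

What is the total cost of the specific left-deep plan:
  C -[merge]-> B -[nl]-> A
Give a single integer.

245780

step 1: scan C: cost=500, card=500
step 2: join B via merge
    card(P join B) = 500*40/(5) = 4000
    cost = 500 + 500*9 + 40*6 + 500 + 40 = 5780
step 3: join A via nl
    card(P join A) = 4000*60/(40) = 6000
    cost = 5780 + 4000*60 = 245780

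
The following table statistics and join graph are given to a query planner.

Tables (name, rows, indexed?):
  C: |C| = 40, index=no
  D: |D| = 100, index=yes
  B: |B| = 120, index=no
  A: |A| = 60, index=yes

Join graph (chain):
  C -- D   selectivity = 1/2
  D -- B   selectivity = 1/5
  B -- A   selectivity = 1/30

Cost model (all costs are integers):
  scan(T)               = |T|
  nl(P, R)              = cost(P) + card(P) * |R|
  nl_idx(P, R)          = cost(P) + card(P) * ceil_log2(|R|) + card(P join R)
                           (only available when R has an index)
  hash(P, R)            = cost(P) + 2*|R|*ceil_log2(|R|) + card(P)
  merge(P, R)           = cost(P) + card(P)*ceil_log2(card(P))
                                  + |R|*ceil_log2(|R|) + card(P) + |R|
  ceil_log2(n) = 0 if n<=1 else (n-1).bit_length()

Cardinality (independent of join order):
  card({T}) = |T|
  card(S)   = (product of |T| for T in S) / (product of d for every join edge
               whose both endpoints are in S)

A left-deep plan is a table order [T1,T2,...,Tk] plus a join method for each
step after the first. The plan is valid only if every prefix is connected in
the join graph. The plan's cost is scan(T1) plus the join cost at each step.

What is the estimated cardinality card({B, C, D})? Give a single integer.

48000

Tables in S: B(120), C(40), D(100)
Edges inside S: C-D(d=2), D-B(d=5)
numerator = 120 * 40 * 100 = 480000
denominator = 2 * 5 = 10
card(S) = 480000 / 10 = 48000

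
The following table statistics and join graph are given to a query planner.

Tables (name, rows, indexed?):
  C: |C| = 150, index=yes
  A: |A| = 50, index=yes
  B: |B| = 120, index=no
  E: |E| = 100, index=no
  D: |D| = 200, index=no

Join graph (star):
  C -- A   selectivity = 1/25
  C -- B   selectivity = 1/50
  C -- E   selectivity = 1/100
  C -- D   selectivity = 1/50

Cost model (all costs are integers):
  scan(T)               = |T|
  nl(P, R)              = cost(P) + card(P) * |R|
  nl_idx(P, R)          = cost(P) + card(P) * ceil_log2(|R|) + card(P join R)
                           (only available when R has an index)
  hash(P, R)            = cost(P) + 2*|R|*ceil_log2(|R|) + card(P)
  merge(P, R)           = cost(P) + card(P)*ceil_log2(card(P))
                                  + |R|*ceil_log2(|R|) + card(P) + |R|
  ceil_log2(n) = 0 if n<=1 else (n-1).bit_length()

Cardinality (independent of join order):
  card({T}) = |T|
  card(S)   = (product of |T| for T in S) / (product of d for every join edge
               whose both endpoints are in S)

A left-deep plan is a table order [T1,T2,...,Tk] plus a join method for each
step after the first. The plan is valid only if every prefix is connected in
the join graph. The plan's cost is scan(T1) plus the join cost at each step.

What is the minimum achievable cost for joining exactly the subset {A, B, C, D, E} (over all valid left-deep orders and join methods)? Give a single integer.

Selinger DP over subsets of {A,B,C,D,E}:
  {C}: scan cost=150, card=150
  {A}: scan cost=50, card=50
  {B}: scan cost=120, card=120
  {E}: scan cost=100, card=100
  {D}: scan cost=200, card=200
  {AC}: card=300; try (C,nl_idx)→750, (A,hash)→900, (A,nl_idx)→1350, (C,merge)→1750, (A,merge)→1850, (C,hash)→2500 …(+2); best=750 via (C,nl_idx)
  {BC}: card=360; try (C,nl_idx)→1440, (B,hash)→1980, (C,merge)→2430, (B,merge)→2460, (C,hash)→2640, (C,nl)→18120 …(+1); best=1440 via (C,nl_idx)
  {CE}: card=150; try (C,nl_idx)→1050, (E,hash)→1700, (C,merge)→2250, (E,merge)→2300, (C,hash)→2600, (C,nl)→15100 …(+1); best=1050 via (C,nl_idx)
  {CD}: card=600; try (C,nl_idx)→2400, (C,hash)→2800, (D,merge)→3300, (C,merge)→3350, (D,hash)→3500, (D,nl)→30150 …(+1); best=2400 via (C,nl_idx)
  {ABC}: card=720; try (A,hash)→2400, (B,hash)→2730, (A,nl_idx)→4320, (B,merge)→4710, (A,merge)→5390, (A,nl)→19440 …(+1); best=2400 via (A,hash)
  {ACE}: card=300; try (A,hash)→1800, (A,nl_idx)→2250, (E,hash)→2450, (A,merge)→2750, (E,merge)→4550, (A,nl)→8550 …(+1); best=1800 via (A,hash)
  {ACD}: card=1200; try (A,hash)→3600, (D,hash)→4250, (D,merge)→5550, (A,nl_idx)→7200, (A,merge)→9350, (A,nl)→32400 …(+1); best=3600 via (A,hash)
  {BCE}: card=360; try (B,hash)→2880, (E,hash)→3200, (B,merge)→3360, (E,merge)→5840, (B,nl)→19050, (E,nl)→37440; best=2880 via (B,hash)
  {BCD}: card=1440; try (B,hash)→4680, (D,hash)→5000, (D,merge)→6840, (B,merge)→9960, (D,nl)→73440, (B,nl)→74400; best=4680 via (B,hash)
  {CDE}: card=600; try (D,merge)→4200, (E,hash)→4400, (D,hash)→4400, (E,merge)→9800, (D,nl)→31050, (E,nl)→62400; best=4200 via (D,merge)
  {ABCE}: card=720; try (B,hash)→3780, (A,hash)→3840, (E,hash)→4520, (B,merge)→5760, (A,nl_idx)→5760, (A,merge)→6830 …(+4); best=3780 via (B,hash)
  {ABCD}: card=2880; try (D,hash)→6320, (B,hash)→6480, (A,hash)→6720, (D,merge)→12120, (A,nl_idx)→16200, (B,merge)→18960 …(+4); best=6320 via (D,hash)
  {ACDE}: card=1200; try (D,hash)→5300, (A,hash)→5400, (E,hash)→6200, (D,merge)→6600, (A,nl_idx)→9000, (A,merge)→11150 …(+4); best=5300 via (D,hash)
  {BCDE}: card=1440; try (D,hash)→6440, (B,hash)→6480, (E,hash)→7520, (D,merge)→8280, (B,merge)→11760, (E,merge)→22760 …(+3); best=6440 via (D,hash)
  {ABCDE}: card=2880; try (D,hash)→7700, (B,hash)→8180, (A,hash)→8480, (E,hash)→10600, (D,merge)→13500, (A,nl_idx)→17960 …(+7); best=7700 via (D,hash)

7700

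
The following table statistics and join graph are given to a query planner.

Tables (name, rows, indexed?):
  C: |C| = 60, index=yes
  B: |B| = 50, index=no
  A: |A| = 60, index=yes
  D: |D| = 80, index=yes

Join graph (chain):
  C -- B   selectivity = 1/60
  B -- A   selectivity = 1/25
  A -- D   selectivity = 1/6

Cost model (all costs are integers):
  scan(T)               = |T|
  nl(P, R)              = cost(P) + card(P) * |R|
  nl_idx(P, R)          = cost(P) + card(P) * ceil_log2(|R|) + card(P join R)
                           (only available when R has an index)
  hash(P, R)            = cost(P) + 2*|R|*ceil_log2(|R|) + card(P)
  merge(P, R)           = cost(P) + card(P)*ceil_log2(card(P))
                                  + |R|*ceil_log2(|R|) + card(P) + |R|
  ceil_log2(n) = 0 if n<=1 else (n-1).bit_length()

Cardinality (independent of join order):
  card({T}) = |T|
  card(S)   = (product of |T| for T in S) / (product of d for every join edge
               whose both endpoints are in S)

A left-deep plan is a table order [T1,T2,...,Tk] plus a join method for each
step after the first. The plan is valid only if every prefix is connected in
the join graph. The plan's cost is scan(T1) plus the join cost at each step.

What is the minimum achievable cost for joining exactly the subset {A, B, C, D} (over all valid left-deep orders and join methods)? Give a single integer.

2060

Selinger DP over subsets of {A,B,C,D}:
  {C}: scan cost=60, card=60
  {B}: scan cost=50, card=50
  {A}: scan cost=60, card=60
  {D}: scan cost=80, card=80
  {BC}: card=50; try (C,nl_idx)→400, (B,hash)→720, (C,hash)→820, (C,merge)→820, (B,merge)→830, (C,nl)→3050 …(+1); best=400 via (C,nl_idx)
  {AB}: card=120; try (A,nl_idx)→470, (B,hash)→720, (A,hash)→820, (A,merge)→820, (B,merge)→830, (A,nl)→3050 …(+1); best=470 via (A,nl_idx)
  {AD}: card=800; try (A,hash)→880, (D,merge)→1120, (A,merge)→1140, (D,hash)→1240, (D,nl_idx)→1280, (A,nl_idx)→1360 …(+2); best=880 via (A,hash)
  {ABC}: card=120; try (A,nl_idx)→820, (A,hash)→1170, (A,merge)→1170, (C,hash)→1310, (C,nl_idx)→1310, (C,merge)→1850 …(+2); best=820 via (A,nl_idx)
  {ABD}: card=1600; try (D,hash)→1710, (D,merge)→2070, (B,hash)→2280, (D,nl_idx)→2910, (B,merge)→10030, (D,nl)→10070 …(+1); best=1710 via (D,hash)
  {ABCD}: card=1600; try (D,hash)→2060, (D,merge)→2420, (D,nl_idx)→3260, (C,hash)→4030, (D,nl)→10420, (C,nl_idx)→12910 …(+2); best=2060 via (D,hash)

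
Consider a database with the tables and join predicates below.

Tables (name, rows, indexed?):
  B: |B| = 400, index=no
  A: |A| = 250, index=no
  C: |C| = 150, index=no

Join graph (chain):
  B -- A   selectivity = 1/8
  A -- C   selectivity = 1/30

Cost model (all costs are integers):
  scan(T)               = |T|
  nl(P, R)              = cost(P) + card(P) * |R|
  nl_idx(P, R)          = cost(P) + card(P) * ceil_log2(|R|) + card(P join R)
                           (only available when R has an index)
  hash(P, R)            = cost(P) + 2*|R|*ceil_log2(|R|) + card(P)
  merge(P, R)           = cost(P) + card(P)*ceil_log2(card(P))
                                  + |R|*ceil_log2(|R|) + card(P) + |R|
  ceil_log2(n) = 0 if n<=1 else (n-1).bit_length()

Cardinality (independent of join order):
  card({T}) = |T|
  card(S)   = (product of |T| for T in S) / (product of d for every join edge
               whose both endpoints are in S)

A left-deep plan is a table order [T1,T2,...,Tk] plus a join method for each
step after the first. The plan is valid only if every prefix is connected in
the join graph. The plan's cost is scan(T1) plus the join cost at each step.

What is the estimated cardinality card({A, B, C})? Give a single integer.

Tables in S: A(250), B(400), C(150)
Edges inside S: B-A(d=8), A-C(d=30)
numerator = 250 * 400 * 150 = 15000000
denominator = 8 * 30 = 240
card(S) = 15000000 / 240 = 62500

62500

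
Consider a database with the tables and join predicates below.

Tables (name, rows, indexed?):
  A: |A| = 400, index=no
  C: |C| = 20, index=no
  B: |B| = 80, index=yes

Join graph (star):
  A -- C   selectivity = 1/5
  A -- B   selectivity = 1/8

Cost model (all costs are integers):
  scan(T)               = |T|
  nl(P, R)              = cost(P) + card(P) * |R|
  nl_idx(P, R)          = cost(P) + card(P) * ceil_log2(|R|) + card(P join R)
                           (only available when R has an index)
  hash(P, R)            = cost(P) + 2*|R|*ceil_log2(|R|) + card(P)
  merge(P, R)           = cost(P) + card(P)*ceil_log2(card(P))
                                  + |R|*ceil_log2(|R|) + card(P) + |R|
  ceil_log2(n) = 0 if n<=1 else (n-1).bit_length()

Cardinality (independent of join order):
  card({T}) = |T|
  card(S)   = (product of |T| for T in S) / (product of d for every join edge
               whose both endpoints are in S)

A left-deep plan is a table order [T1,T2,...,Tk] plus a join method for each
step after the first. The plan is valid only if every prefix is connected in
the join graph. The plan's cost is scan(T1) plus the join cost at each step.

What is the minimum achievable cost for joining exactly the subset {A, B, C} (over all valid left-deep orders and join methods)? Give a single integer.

3720

Selinger DP over subsets of {A,B,C}:
  {A}: scan cost=400, card=400
  {C}: scan cost=20, card=20
  {B}: scan cost=80, card=80
  {AC}: card=1600; try (C,hash)→1000, (A,merge)→4140, (C,merge)→4520, (A,hash)→7240, (A,nl)→8020, (C,nl)→8400; best=1000 via (C,hash)
  {AB}: card=4000; try (B,hash)→1920, (A,merge)→4720, (B,merge)→5040, (B,nl_idx)→7200, (A,hash)→7360, (A,nl)→32080 …(+1); best=1920 via (B,hash)
  {ABC}: card=16000; try (B,hash)→3720, (C,hash)→6120, (B,merge)→20840, (B,nl_idx)→28200, (C,merge)→54040, (C,nl)→81920 …(+1); best=3720 via (B,hash)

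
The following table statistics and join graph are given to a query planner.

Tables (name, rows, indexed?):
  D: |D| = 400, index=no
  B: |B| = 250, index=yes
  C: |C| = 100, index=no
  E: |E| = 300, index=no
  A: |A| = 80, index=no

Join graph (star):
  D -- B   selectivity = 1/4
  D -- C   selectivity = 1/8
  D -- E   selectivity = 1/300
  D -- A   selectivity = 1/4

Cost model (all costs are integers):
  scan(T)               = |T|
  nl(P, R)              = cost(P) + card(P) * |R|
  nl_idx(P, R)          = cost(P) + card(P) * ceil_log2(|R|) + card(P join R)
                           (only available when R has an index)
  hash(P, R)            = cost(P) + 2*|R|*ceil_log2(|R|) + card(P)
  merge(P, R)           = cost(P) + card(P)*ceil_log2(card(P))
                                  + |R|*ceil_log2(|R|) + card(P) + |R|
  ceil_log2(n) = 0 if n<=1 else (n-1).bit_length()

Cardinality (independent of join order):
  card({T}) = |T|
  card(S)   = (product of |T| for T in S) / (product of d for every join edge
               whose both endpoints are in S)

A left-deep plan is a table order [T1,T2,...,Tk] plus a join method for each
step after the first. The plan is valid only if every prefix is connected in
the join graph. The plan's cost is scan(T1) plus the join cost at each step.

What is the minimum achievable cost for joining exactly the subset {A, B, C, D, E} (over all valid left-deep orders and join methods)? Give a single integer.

118120

Selinger DP over subsets of {A,B,C,D,E}:
  {D}: scan cost=400, card=400
  {B}: scan cost=250, card=250
  {C}: scan cost=100, card=100
  {E}: scan cost=300, card=300
  {A}: scan cost=80, card=80
  {BD}: card=25000; try (B,hash)→4800, (D,merge)→6500, (B,merge)→6650, (D,hash)→7700, (B,nl_idx)→28600, (D,nl)→100250 …(+1); best=4800 via (B,hash)
  {CD}: card=5000; try (C,hash)→2200, (D,merge)→4900, (C,merge)→5200, (D,hash)→7400, (D,nl)→40100, (C,nl)→40400; best=2200 via (C,hash)
  {DE}: card=400; try (E,hash)→6200, (D,merge)→7300, (E,merge)→7400, (D,hash)→7800, (D,nl)→120300, (E,nl)→120400; best=6200 via (E,hash)
  {AD}: card=8000; try (A,hash)→1920, (D,merge)→4720, (A,merge)→5040, (D,hash)→7360, (D,nl)→32080, (A,nl)→32400; best=1920 via (A,hash)
  {BCD}: card=312500; try (B,hash)→11200, (C,hash)→31200, (B,merge)→74450, (B,nl_idx)→354700, (C,merge)→405600, (B,nl)→1252200 …(+1); best=11200 via (B,hash)
  {BDE}: card=25000; try (B,hash)→10600, (B,merge)→12450, (B,nl_idx)→34400, (E,hash)→35200, (B,nl)→106200, (E,merge)→407800 …(+1); best=10600 via (B,hash)
  {ABD}: card=500000; try (B,hash)→13920, (A,hash)→30920, (B,merge)→116170, (A,merge)→405440, (B,nl_idx)→565920, (B,nl)→2001920 …(+1); best=13920 via (B,hash)
  {CDE}: card=5000; try (C,hash)→8000, (C,merge)→11000, (E,hash)→12600, (C,nl)→46200, (E,merge)→75200, (E,nl)→1502200; best=8000 via (C,hash)
  {ACD}: card=100000; try (A,hash)→8320, (C,hash)→11320, (A,merge)→72840, (C,merge)→114720, (A,nl)→402200, (C,nl)→801920; best=8320 via (A,hash)
  {ADE}: card=8000; try (A,hash)→7720, (A,merge)→10840, (E,hash)→15320, (A,nl)→38200, (E,merge)→116920, (E,nl)→2401920; best=7720 via (A,hash)
  {BCDE}: card=312500; try (B,hash)→17000, (C,hash)→37000, (B,merge)→80250, (E,hash)→329100, (B,nl_idx)→360500, (C,merge)→411400 …(+4); best=17000 via (B,hash)
  {ABCD}: card=6250000; try (B,hash)→112320, (A,hash)→324820, (C,hash)→515320, (B,merge)→1810570, (A,merge)→6261840, (B,nl_idx)→7058320 …(+4); best=112320 via (B,hash)
  {ABDE}: card=500000; try (B,hash)→19720, (A,hash)→36720, (B,merge)→121970, (A,merge)→411240, (E,hash)→519320, (B,nl_idx)→571720 …(+4); best=19720 via (B,hash)
  {ACDE}: card=100000; try (A,hash)→14120, (C,hash)→17120, (A,merge)→78640, (E,hash)→113720, (C,merge)→120520, (A,nl)→408000 …(+3); best=14120 via (A,hash)
  {ABCDE}: card=6250000; try (B,hash)→118120, (A,hash)→330620, (C,hash)→521120, (B,merge)→1816370, (A,merge)→6267640, (E,hash)→6367720 …(+7); best=118120 via (B,hash)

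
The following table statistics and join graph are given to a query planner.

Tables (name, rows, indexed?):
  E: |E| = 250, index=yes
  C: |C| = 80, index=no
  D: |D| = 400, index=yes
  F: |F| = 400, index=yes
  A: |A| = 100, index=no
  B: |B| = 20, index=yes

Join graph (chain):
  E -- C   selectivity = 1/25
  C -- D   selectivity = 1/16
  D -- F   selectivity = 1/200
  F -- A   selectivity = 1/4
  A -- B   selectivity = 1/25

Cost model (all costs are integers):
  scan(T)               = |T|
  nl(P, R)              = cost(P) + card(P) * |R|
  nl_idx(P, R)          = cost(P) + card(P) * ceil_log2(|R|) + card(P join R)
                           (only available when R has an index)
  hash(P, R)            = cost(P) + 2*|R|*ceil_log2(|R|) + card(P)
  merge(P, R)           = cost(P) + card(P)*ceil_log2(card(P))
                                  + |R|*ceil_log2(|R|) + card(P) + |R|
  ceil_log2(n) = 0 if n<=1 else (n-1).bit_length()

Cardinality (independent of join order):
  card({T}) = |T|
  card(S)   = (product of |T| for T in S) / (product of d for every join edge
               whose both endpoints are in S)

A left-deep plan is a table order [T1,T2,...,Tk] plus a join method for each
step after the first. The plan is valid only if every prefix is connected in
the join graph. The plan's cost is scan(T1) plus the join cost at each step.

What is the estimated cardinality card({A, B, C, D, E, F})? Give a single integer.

800000

Tables in S: A(100), B(20), C(80), D(400), E(250), F(400)
Edges inside S: E-C(d=25), C-D(d=16), D-F(d=200), F-A(d=4), A-B(d=25)
numerator = 100 * 20 * 80 * 400 * 250 * 400 = 6400000000000
denominator = 25 * 16 * 200 * 4 * 25 = 8000000
card(S) = 6400000000000 / 8000000 = 800000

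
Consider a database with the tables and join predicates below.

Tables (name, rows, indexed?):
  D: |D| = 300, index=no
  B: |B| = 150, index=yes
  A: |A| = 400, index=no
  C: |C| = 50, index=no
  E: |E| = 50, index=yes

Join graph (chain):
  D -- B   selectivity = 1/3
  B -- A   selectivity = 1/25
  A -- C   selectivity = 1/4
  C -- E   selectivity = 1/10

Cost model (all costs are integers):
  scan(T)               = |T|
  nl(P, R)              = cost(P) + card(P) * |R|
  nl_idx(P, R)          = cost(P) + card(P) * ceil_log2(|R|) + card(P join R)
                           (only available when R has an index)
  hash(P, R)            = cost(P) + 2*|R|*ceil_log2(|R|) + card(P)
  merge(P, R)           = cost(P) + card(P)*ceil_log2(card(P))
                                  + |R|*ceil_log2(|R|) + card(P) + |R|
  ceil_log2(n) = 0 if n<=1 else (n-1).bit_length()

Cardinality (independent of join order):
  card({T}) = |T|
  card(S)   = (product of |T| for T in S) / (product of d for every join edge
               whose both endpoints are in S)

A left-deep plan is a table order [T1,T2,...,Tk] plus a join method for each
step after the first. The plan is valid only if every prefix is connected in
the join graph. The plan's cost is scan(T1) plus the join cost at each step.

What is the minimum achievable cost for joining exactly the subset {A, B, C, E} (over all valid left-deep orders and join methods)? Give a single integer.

Selinger DP over subsets of {A,B,C,E}:
  {B}: scan cost=150, card=150
  {A}: scan cost=400, card=400
  {C}: scan cost=50, card=50
  {E}: scan cost=50, card=50
  {AB}: card=2400; try (B,hash)→3200, (A,merge)→5500, (B,merge)→5750, (B,nl_idx)→6000, (A,hash)→7500, (A,nl)→60150 …(+1); best=3200 via (B,hash)
  {AC}: card=5000; try (C,hash)→1400, (A,merge)→4400, (C,merge)→4750, (A,hash)→7300, (A,nl)→20050, (C,nl)→20400; best=1400 via (C,hash)
  {CE}: card=250; try (E,nl_idx)→600, (E,hash)→700, (C,hash)→700, (E,merge)→750, (C,merge)→750, (E,nl)→2550 …(+1); best=600 via (E,nl_idx)
  {ABC}: card=30000; try (C,hash)→6200, (B,hash)→8800, (C,merge)→34750, (B,nl_idx)→71400, (B,merge)→72750, (C,nl)→123200 …(+1); best=6200 via (C,hash)
  {ACE}: card=25000; try (A,merge)→6850, (E,hash)→7000, (A,hash)→8050, (E,nl_idx)→56400, (E,merge)→71750, (A,nl)→100600 …(+1); best=6850 via (A,merge)
  {ABCE}: card=150000; try (B,hash)→34250, (E,hash)→36800, (E,nl_idx)→336200, (B,nl_idx)→356850, (B,merge)→408200, (E,merge)→486550 …(+2); best=34250 via (B,hash)

34250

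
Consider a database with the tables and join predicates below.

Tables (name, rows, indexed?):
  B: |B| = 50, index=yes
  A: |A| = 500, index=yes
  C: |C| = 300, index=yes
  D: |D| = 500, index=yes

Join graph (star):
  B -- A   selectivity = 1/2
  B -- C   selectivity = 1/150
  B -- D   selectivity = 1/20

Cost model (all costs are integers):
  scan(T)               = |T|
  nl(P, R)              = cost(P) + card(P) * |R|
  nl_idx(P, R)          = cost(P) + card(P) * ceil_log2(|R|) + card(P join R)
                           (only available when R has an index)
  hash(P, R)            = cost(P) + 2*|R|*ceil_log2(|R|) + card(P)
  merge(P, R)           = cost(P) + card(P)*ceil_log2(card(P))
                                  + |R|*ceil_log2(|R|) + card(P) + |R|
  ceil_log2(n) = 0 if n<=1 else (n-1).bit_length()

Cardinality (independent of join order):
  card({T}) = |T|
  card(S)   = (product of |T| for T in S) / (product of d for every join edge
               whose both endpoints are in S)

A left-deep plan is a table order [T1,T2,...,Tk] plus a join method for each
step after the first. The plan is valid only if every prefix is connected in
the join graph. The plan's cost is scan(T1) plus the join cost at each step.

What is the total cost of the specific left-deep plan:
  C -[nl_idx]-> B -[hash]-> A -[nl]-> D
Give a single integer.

step 1: scan C: cost=300, card=300
step 2: join B via nl_idx
    card(P join B) = 300*50/(150) = 100
    cost = 300 + 300*6 + 100 = 2200
step 3: join A via hash
    card(P join A) = 100*500/(2) = 25000
    cost = 2200 + 2*500*9 + 100 = 11300
step 4: join D via nl
    card(P join D) = 25000*500/(20) = 625000
    cost = 11300 + 25000*500 = 12511300

12511300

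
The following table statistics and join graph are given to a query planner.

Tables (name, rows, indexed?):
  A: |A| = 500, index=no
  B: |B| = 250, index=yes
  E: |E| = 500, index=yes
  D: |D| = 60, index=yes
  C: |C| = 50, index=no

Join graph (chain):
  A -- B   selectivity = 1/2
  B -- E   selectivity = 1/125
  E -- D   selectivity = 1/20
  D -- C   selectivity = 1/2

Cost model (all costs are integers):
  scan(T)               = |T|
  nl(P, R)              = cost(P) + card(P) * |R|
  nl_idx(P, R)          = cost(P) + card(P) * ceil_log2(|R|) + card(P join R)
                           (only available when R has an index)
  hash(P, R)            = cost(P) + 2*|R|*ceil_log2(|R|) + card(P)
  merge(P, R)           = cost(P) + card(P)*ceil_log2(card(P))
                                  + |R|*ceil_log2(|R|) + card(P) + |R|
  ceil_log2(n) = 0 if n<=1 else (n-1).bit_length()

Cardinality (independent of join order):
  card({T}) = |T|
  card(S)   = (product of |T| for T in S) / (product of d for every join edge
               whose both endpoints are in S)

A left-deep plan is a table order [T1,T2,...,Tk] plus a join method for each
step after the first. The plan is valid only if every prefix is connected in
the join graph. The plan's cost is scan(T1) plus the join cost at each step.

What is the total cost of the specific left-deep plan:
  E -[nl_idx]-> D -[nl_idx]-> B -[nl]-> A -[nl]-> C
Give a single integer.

39020000

step 1: scan E: cost=500, card=500
step 2: join D via nl_idx
    card(P join D) = 500*60/(20) = 1500
    cost = 500 + 500*6 + 1500 = 5000
step 3: join B via nl_idx
    card(P join B) = 1500*250/(125) = 3000
    cost = 5000 + 1500*8 + 3000 = 20000
step 4: join A via nl
    card(P join A) = 3000*500/(2) = 750000
    cost = 20000 + 3000*500 = 1520000
step 5: join C via nl
    card(P join C) = 750000*50/(2) = 18750000
    cost = 1520000 + 750000*50 = 39020000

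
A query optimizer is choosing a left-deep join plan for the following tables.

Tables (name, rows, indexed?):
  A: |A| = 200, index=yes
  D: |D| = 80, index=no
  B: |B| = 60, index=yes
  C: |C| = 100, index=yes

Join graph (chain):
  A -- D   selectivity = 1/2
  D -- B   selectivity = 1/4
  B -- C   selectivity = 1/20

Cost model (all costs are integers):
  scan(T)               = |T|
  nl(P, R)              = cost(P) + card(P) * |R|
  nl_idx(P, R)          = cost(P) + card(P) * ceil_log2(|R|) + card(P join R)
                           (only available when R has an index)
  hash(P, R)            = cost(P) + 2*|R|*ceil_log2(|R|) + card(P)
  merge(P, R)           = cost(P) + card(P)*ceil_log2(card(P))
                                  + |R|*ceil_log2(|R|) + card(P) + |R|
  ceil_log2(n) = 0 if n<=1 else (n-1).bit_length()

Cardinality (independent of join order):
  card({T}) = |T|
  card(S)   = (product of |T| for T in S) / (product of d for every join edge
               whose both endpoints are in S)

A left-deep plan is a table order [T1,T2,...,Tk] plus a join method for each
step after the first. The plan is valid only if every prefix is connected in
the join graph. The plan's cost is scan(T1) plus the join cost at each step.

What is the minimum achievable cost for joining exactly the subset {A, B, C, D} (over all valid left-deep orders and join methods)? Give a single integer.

11400

Selinger DP over subsets of {A,B,C,D}:
  {A}: scan cost=200, card=200
  {D}: scan cost=80, card=80
  {B}: scan cost=60, card=60
  {C}: scan cost=100, card=100
  {AD}: card=8000; try (D,hash)→1520, (A,merge)→2520, (D,merge)→2640, (A,hash)→3360, (A,nl_idx)→8720, (A,nl)→16080 …(+1); best=1520 via (D,hash)
  {BD}: card=1200; try (B,hash)→880, (D,merge)→1120, (B,merge)→1140, (D,hash)→1240, (B,nl_idx)→1760, (D,nl)→4860 …(+1); best=880 via (B,hash)
  {BC}: card=300; try (C,nl_idx)→780, (B,hash)→920, (B,nl_idx)→1000, (C,merge)→1280, (B,merge)→1320, (C,hash)→1520 …(+2); best=780 via (C,nl_idx)
  {ABD}: card=120000; try (A,hash)→5280, (B,hash)→10240, (A,merge)→17080, (B,merge)→113940, (A,nl_idx)→130480, (B,nl_idx)→169520 …(+2); best=5280 via (A,hash)
  {BCD}: card=6000; try (D,hash)→2200, (C,hash)→3480, (D,merge)→4420, (C,nl_idx)→15280, (C,merge)→16080, (D,nl)→24780 …(+1); best=2200 via (D,hash)
  {ABCD}: card=600000; try (A,hash)→11400, (A,merge)→88000, (C,hash)→126680, (A,nl_idx)→650200, (A,nl)→1202200, (C,nl_idx)→1445280 …(+2); best=11400 via (A,hash)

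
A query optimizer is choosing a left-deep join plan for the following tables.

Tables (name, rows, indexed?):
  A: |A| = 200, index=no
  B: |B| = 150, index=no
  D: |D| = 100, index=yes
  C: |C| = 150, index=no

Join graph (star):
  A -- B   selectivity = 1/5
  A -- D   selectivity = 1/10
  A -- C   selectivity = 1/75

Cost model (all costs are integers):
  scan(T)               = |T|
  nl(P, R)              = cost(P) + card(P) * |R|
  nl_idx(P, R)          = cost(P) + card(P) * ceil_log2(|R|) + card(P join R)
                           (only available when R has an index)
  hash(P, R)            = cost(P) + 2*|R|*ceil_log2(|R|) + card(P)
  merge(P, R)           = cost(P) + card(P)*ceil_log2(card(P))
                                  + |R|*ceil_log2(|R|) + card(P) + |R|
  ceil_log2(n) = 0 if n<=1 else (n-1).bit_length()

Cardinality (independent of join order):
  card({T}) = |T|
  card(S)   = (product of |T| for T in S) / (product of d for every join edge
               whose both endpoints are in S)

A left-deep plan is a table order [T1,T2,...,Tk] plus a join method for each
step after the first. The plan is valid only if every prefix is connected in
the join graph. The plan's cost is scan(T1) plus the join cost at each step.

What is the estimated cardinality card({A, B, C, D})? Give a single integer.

Tables in S: A(200), B(150), C(150), D(100)
Edges inside S: A-B(d=5), A-D(d=10), A-C(d=75)
numerator = 200 * 150 * 150 * 100 = 450000000
denominator = 5 * 10 * 75 = 3750
card(S) = 450000000 / 3750 = 120000

120000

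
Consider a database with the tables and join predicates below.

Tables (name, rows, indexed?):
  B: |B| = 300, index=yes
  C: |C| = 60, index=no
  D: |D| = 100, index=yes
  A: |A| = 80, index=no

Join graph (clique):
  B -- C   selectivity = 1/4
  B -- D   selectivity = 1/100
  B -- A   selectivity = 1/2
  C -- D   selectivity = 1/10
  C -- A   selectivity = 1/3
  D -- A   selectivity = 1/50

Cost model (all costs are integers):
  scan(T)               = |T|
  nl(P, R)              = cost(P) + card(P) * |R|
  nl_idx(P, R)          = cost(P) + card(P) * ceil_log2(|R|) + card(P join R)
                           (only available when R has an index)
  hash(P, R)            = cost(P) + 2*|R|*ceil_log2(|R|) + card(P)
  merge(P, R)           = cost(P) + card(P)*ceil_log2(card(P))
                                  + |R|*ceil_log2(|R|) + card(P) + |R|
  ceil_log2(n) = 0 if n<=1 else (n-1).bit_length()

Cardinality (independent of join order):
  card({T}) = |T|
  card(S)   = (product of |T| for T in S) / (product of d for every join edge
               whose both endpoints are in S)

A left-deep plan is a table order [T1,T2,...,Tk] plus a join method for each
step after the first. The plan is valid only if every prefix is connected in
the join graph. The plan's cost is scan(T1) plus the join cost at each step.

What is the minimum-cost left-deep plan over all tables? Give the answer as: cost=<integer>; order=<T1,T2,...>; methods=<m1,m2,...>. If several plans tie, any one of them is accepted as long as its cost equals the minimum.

cost=3440; order=A,D,B,C; methods=nl_idx,nl_idx,hash

Selinger DP (subsets sized 1..n):
  {B}: scan cost=300, card=300
  {C}: scan cost=60, card=60
  {D}: scan cost=100, card=100
  {A}: scan cost=80, card=80
  {BC}: card=4500; try (C,hash)→1320, (B,merge)→3480, (C,merge)→3720, (B,nl_idx)→5100, (B,hash)→5520, (B,nl)→18060 …(+1); best=1320 via (C,hash)
  {BD}: card=300; try (B,nl_idx)→1300, (D,hash)→2000, (D,nl_idx)→2700, (B,merge)→3900, (D,merge)→4100, (B,hash)→5600 …(+2); best=1300 via (B,nl_idx)
  {AB}: card=12000; try (A,hash)→1720, (B,merge)→3720, (A,merge)→3940, (B,hash)→5560, (B,nl_idx)→12800, (B,nl)→24080 …(+1); best=1720 via (A,hash)
  {CD}: card=600; try (C,hash)→920, (D,nl_idx)→1080, (D,merge)→1280, (C,merge)→1320, (D,hash)→1520, (D,nl)→6060 …(+1); best=920 via (C,hash)
  {AC}: card=1600; try (C,hash)→880, (A,merge)→1120, (C,merge)→1140, (A,hash)→1240, (A,nl)→4860, (C,nl)→4880; best=880 via (C,hash)
  {AD}: card=160; try (D,nl_idx)→800, (A,hash)→1320, (D,merge)→1520, (A,merge)→1540, (D,hash)→1560, (D,nl)→8080 …(+1); best=800 via (D,nl_idx)
  {BCD}: card=450; try (C,hash)→2320, (C,merge)→4720, (B,nl_idx)→6770, (B,hash)→6920, (D,hash)→7220, (B,merge)→10520 …(+5); best=2320 via (C,hash)
  {ABC}: card=60000; try (A,hash)→6940, (B,hash)→7880, (C,hash)→14440, (B,merge)→23080, (A,merge)→64960, (B,nl_idx)→75280 …(+4); best=6940 via (A,hash)
  {ABD}: card=240; try (B,nl_idx)→2480, (A,hash)→2720, (A,merge)→4940, (B,merge)→5240, (B,hash)→6360, (D,hash)→15120 …(+5); best=2480 via (B,nl_idx)
  {ACD}: card=320; try (C,hash)→1680, (A,hash)→2640, (C,merge)→2660, (D,hash)→3880, (A,merge)→8160, (C,nl)→10400 …(+4); best=1680 via (C,hash)
  {ABCD}: card=120; try (C,hash)→3440, (A,hash)→3890, (B,nl_idx)→4680, (C,merge)→5060, (B,hash)→7400, (A,merge)→7460 …(+8); best=3440 via (C,hash)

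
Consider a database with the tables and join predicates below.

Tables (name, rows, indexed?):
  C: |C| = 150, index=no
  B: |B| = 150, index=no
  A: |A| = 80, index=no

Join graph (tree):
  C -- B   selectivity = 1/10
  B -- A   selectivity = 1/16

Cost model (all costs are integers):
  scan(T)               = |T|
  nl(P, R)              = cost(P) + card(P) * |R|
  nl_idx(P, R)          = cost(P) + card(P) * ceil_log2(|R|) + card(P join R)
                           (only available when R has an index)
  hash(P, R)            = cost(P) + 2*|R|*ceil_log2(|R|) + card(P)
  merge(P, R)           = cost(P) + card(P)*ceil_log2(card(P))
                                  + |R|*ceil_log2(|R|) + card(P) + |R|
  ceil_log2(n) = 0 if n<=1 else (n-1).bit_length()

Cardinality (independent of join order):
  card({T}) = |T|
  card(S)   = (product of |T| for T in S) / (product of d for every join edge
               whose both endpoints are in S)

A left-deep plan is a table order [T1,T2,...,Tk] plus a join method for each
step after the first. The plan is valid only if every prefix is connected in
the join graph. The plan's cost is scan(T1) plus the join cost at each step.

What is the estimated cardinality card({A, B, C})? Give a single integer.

Tables in S: A(80), B(150), C(150)
Edges inside S: C-B(d=10), B-A(d=16)
numerator = 80 * 150 * 150 = 1800000
denominator = 10 * 16 = 160
card(S) = 1800000 / 160 = 11250

11250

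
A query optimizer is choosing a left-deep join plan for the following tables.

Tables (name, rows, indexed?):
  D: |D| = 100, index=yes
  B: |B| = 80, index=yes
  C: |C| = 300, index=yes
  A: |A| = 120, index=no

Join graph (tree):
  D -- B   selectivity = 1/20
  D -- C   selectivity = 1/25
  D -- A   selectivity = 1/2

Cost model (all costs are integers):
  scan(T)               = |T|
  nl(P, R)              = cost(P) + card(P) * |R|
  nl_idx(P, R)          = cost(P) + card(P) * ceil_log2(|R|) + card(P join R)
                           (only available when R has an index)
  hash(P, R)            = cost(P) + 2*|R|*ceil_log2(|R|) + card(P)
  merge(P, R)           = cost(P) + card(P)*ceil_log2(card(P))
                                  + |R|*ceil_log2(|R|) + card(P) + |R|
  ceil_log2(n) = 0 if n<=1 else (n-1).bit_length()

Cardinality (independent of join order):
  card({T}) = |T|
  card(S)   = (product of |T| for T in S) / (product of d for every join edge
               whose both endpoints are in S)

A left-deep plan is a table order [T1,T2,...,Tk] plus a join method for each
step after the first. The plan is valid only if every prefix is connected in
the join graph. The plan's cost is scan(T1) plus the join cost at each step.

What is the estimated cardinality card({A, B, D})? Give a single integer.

Tables in S: A(120), B(80), D(100)
Edges inside S: D-B(d=20), D-A(d=2)
numerator = 120 * 80 * 100 = 960000
denominator = 20 * 2 = 40
card(S) = 960000 / 40 = 24000

24000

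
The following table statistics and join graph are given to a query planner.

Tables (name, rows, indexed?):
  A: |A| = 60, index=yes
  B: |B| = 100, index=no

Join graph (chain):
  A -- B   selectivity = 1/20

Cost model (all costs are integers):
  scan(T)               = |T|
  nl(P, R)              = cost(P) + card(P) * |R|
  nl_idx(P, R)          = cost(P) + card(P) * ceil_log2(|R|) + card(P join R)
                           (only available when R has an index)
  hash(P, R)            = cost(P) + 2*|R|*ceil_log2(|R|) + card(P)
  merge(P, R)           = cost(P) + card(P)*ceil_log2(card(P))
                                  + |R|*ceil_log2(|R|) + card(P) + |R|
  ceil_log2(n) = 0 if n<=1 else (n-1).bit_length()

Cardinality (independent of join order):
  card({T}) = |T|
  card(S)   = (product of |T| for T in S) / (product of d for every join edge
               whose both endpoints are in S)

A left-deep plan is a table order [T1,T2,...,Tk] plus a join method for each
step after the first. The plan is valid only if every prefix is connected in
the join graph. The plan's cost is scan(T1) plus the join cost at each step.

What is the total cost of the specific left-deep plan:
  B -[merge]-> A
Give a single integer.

1320

step 1: scan B: cost=100, card=100
step 2: join A via merge
    card(P join A) = 100*60/(20) = 300
    cost = 100 + 100*7 + 60*6 + 100 + 60 = 1320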